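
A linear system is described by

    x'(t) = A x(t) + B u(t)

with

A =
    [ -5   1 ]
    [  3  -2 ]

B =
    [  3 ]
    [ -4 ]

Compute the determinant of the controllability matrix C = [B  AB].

AB = [[-19], [17]]
Controllability matrix C = [B  AB] = [[3, -19], [-4, 17]]
det(C) = 3·17 - (-19)·(-4) = 51 - 76 = -25
Since det(C) ≠ 0, rank(C) = 2 and the system is completely controllable.

-25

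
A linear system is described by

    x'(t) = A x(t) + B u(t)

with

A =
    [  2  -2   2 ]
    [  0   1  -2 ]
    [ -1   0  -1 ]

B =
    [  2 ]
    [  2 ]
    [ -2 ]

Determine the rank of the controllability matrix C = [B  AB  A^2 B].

3

AB = [[-4], [6], [0]]
A^2B = [[-20], [6], [4]]
Controllability matrix C = [B  AB  A^2B] = [[2, -4, -20], [2, 6, 6], [-2, 0, 4]]
det(C) = 2·(6·4 - 6·0) - (-4)·(2·4 - 6·(-2)) + (-20)·(2·0 - 6·(-2)) = 2·24 - (-4)·20 + (-20)·12 = -112 ≠ 0, so rank(C) = 3.
rank(C) = 3 = n, so the pair (A, B) is completely controllable.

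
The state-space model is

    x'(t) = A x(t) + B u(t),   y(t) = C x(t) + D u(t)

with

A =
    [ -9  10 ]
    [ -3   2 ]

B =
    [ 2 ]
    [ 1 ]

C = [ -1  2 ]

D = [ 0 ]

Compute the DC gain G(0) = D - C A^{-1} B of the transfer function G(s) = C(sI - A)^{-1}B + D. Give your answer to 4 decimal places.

G(0) = C(-A)^{-1}B + D = -C A^{-1} B + D.
det A = 12, so A^{-1} = (1/12)·adj(A) = [[1/6, -5/6], [1/4, -3/4]]
A^{-1} B = [-1/2, -1/4]^T
C A^{-1} B = 0
G(0) = D - C A^{-1} B = 0 - (0) = 0

0.0000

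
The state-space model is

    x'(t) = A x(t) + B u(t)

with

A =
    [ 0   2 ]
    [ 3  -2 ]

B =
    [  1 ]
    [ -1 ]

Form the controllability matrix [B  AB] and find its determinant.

3

AB = [[-2], [5]]
Controllability matrix C = [B  AB] = [[1, -2], [-1, 5]]
det(C) = 1·5 - (-2)·(-1) = 5 - 2 = 3
Since det(C) ≠ 0, rank(C) = 2 and the system is completely controllable.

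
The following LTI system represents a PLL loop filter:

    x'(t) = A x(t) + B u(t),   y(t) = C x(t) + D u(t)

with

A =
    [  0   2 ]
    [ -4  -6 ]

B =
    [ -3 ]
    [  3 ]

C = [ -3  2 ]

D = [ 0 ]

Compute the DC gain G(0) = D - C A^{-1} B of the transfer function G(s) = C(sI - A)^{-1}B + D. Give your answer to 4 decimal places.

G(0) = C(-A)^{-1}B + D = -C A^{-1} B + D.
det A = 8, so A^{-1} = (1/8)·adj(A) = [[-3/4, -1/4], [1/2, 0]]
A^{-1} B = [3/2, -3/2]^T
C A^{-1} B = -15/2
G(0) = D - C A^{-1} B = 0 - (-15/2) = 15/2 ≈ 7.5000

7.5000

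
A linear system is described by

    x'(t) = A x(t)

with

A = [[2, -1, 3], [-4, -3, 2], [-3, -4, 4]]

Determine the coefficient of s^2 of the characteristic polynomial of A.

-3

Expand det(sI - A) for the 3×3 matrix.
p(s) = s^3 - 3s^2 + 3s - 3.
(Check: constant term = det(-A) = (-1)^3 det A = -3; coefficient of s^2 = -tr A = -3.)
The coefficient of s^2 is -3.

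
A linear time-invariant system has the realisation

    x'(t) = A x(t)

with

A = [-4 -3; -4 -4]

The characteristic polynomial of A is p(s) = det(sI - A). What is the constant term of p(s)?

For a 2×2 matrix, det(sI - A) = s^2 - (tr A)s + det A.
tr A = -8, det A = 4.
So p(s) = s^2 + 8s + 4.
The constant term is 4.

4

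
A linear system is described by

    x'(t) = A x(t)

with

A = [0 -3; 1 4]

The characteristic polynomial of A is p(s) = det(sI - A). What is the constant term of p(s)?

3

For a 2×2 matrix, det(sI - A) = s^2 - (tr A)s + det A.
tr A = 4, det A = 3.
So p(s) = s^2 - 4s + 3.
The constant term is 3.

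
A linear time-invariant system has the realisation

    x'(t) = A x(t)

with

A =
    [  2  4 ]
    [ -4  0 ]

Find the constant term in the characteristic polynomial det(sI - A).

For a 2×2 matrix, det(sI - A) = s^2 - (tr A)s + det A.
tr A = 2, det A = 16.
So p(s) = s^2 - 2s + 16.
The constant term is 16.

16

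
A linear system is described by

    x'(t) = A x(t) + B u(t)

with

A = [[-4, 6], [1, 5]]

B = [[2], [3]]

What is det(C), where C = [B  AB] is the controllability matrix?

AB = [[10], [17]]
Controllability matrix C = [B  AB] = [[2, 10], [3, 17]]
det(C) = 2·17 - 10·3 = 34 - 30 = 4
Since det(C) ≠ 0, rank(C) = 2 and the system is completely controllable.

4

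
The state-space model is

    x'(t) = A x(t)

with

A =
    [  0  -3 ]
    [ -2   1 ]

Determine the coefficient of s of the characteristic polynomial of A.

-1

For a 2×2 matrix, det(sI - A) = s^2 - (tr A)s + det A.
tr A = 1, det A = -6.
So p(s) = s^2 - s - 6.
The coefficient of s is -1.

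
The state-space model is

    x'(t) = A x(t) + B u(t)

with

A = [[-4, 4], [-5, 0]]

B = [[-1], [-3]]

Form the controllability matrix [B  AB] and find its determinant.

-29

AB = [[-8], [5]]
Controllability matrix C = [B  AB] = [[-1, -8], [-3, 5]]
det(C) = (-1)·5 - (-8)·(-3) = -5 - 24 = -29
Since det(C) ≠ 0, rank(C) = 2 and the system is completely controllable.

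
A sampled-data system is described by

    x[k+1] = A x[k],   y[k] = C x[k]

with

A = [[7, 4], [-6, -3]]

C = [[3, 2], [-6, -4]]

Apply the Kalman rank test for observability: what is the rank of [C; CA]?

1

CA = [[9, 6], [-18, -12]]
Observability matrix O = [C; CA] = [[3, 2], [-6, -4], [9, 6], [-18, -12]]
Every row of O is a scalar multiple of row 1 = [3, 2] (multipliers 1, -2, 3, -6), so the rows span a one-dimensional space.
O ≠ 0, hence rank(O) = 1.
rank(O) = 1 < n = 2, so the pair (A, C) is not completely observable.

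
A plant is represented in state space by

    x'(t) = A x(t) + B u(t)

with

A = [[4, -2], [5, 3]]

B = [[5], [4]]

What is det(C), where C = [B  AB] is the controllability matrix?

AB = [[12], [37]]
Controllability matrix C = [B  AB] = [[5, 12], [4, 37]]
det(C) = 5·37 - 12·4 = 185 - 48 = 137
Since det(C) ≠ 0, rank(C) = 2 and the system is completely controllable.

137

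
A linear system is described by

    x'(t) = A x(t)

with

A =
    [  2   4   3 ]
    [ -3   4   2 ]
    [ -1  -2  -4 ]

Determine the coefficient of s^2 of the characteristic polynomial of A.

-2

Expand det(sI - A) for the 3×3 matrix.
p(s) = s^3 - 2s^2 + 3s + 50.
(Check: constant term = det(-A) = (-1)^3 det A = 50; coefficient of s^2 = -tr A = -2.)
The coefficient of s^2 is -2.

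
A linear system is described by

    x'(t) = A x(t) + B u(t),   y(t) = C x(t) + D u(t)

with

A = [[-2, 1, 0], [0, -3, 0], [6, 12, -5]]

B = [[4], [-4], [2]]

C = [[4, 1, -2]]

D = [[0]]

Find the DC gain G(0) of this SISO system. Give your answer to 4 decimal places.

G(0) = C(-A)^{-1}B + D = -C A^{-1} B + D.
det A = -30, so A^{-1} = (1/-30)·adj(A) = [[-1/2, -1/6, 0], [0, -1/3, 0], [-3/5, -1, -1/5]]
A^{-1} B = [-4/3, 4/3, 6/5]^T
C A^{-1} B = -32/5
G(0) = D - C A^{-1} B = 0 - (-32/5) = 32/5 ≈ 6.4000

6.4000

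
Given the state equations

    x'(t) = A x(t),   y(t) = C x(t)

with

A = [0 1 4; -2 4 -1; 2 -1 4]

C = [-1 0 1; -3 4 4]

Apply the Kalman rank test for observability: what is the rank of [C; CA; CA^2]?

CA = [[2, -2, 0], [0, 9, 0]]
CA^2 = [[4, -6, 10], [-18, 36, -9]]
Observability matrix O = [C; CA; CA^2] = [[-1, 0, 1], [-3, 4, 4], [2, -2, 0], [0, 9, 0], [4, -6, 10], [-18, 36, -9]]
Take the 3×3 submatrix of O formed by rows 1, 2, 3: [[-1, 0, 1], [-3, 4, 4], [2, -2, 0]]. Its determinant is (-1)·(4·0 - 4·(-2)) - 0·((-3)·0 - 4·2) + 1·((-3)·(-2) - 4·2) = (-1)·8 - 0·(-8) + 1·(-2) = -10 ≠ 0.
So rank(O) ≥ 3; since O has 3 columns, rank(O) = 3.
rank(O) = 3 = n, so the pair (A, C) is completely observable.

3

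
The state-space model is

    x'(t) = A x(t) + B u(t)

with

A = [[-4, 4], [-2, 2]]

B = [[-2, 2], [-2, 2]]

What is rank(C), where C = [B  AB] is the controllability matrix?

1

AB = [[0, 0], [0, 0]]
Controllability matrix C = [B  AB] = [[-2, 2, 0, 0], [-2, 2, 0, 0]]
Every column of C is a scalar multiple of column 1 = [-2, -2] (multipliers 1, -1, 0, 0), so the columns span a one-dimensional space.
C ≠ 0, hence rank(C) = 1.
rank(C) = 1 < n = 2, so the pair (A, B) is not completely controllable.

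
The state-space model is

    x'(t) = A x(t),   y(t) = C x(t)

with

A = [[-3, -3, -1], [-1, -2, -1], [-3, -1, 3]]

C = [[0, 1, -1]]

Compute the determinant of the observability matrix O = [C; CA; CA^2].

-9

CA = [[2, -1, -4]]
CA^2 = [[7, 0, -13]]
Observability matrix O = [C; CA; CA^2] = [[0, 1, -1], [2, -1, -4], [7, 0, -13]]
Expanding along the first row, det(O) = 0·((-1)·(-13) - (-4)·0) - 1·(2·(-13) - (-4)·7) + (-1)·(2·0 - (-1)·7) = 0·13 - 1·2 + (-1)·7 = -9
Since det(O) ≠ 0, rank(O) = 3 and the system is completely observable.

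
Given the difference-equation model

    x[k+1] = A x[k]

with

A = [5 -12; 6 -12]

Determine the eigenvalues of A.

-4, -3

det(zI - A) = z^2 - (tr A)z + det A, with tr A = 5 + (-12) = -7 and det A = 5·(-12) - (-12)·6 = -60 - (-72) = 12.
So p(z) = det(zI - A) = z^2 + 7z + 12.
Factor z^2 + 7z + 12: two numbers with sum -7 and product 12 are -3 and -4, so z^2 + 7z + 12 = (z + 3)(z + 4).
Hence p(z) = (z + 3) (z + 4), with roots -4, -3.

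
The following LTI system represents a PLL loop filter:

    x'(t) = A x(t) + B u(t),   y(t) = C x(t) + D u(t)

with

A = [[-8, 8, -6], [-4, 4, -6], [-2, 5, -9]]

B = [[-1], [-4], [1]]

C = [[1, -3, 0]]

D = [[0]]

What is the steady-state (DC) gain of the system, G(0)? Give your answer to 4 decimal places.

G(0) = C(-A)^{-1}B + D = -C A^{-1} B + D.
det A = -72, so A^{-1} = (1/-72)·adj(A) = [[1/12, -7/12, 1/3], [1/3, -5/6, 1/3], [1/6, -1/3, 0]]
A^{-1} B = [31/12, 10/3, 7/6]^T
C A^{-1} B = -89/12
G(0) = D - C A^{-1} B = 0 - (-89/12) = 89/12 ≈ 7.4167

7.4167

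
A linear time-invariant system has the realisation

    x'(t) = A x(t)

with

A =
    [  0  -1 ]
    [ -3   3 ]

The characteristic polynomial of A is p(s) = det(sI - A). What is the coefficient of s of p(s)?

For a 2×2 matrix, det(sI - A) = s^2 - (tr A)s + det A.
tr A = 3, det A = -3.
So p(s) = s^2 - 3s - 3.
The coefficient of s is -3.

-3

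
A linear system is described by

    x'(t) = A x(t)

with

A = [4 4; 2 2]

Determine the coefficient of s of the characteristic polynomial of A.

-6

For a 2×2 matrix, det(sI - A) = s^2 - (tr A)s + det A.
tr A = 6, det A = 0.
So p(s) = s^2 - 6s.
The coefficient of s is -6.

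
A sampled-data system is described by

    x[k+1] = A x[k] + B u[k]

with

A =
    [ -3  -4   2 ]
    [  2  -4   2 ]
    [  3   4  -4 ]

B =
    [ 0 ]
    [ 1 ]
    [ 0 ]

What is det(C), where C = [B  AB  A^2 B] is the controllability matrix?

AB = [[-4], [-4], [4]]
A^2B = [[36], [16], [-44]]
Controllability matrix C = [B  AB  A^2B] = [[0, -4, 36], [1, -4, 16], [0, 4, -44]]
Expanding along the first row, det(C) = 0·((-4)·(-44) - 16·4) - (-4)·(1·(-44) - 16·0) + 36·(1·4 - (-4)·0) = 0·112 - (-4)·(-44) + 36·4 = -32
Since det(C) ≠ 0, rank(C) = 3 and the system is completely controllable.

-32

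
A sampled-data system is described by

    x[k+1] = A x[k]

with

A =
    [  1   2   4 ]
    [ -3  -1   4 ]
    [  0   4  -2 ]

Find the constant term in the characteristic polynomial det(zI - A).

Expand det(zI - A) for the 3×3 matrix.
p(z) = z^3 + 2z^2 - 11z + 74.
(Check: constant term = det(-A) = (-1)^3 det A = 74; coefficient of z^2 = -tr A = 2.)
The constant term is 74.

74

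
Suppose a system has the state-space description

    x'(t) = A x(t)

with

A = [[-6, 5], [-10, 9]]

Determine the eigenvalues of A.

-1, 4

det(sI - A) = s^2 - (tr A)s + det A, with tr A = (-6) + 9 = 3 and det A = (-6)·9 - 5·(-10) = -54 - (-50) = -4.
So p(s) = det(sI - A) = s^2 - 3s - 4.
Factor s^2 - 3s - 4: two numbers with sum 3 and product -4 are 4 and -1, so s^2 - 3s - 4 = (s - 4)(s + 1).
Hence p(s) = (s - 4) (s + 1), with roots -1, 4.
At least one eigenvalue has non-negative real part, so the system is not asymptotically stable.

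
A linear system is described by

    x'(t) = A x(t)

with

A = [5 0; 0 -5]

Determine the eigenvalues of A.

det(sI - A) = s^2 - (tr A)s + det A, with tr A = 5 + (-5) = 0 and det A = 5·(-5) - 0·0 = -25 - 0 = -25.
So p(s) = det(sI - A) = s^2 - 25.
Factor s^2 - 25: two numbers with sum 0 and product -25 are 5 and -5, so s^2 - 25 = (s - 5)(s + 5).
Hence p(s) = (s - 5) (s + 5), with roots -5, 5.
At least one eigenvalue has non-negative real part, so the system is not asymptotically stable.

-5, 5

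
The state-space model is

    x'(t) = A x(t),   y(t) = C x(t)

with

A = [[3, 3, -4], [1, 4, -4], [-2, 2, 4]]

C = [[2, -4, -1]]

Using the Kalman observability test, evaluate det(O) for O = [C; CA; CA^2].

176

CA = [[4, -12, 4]]
CA^2 = [[-8, -28, 48]]
Observability matrix O = [C; CA; CA^2] = [[2, -4, -1], [4, -12, 4], [-8, -28, 48]]
Expanding along the first row, det(O) = 2·((-12)·48 - 4·(-28)) - (-4)·(4·48 - 4·(-8)) + (-1)·(4·(-28) - (-12)·(-8)) = 2·(-464) - (-4)·224 + (-1)·(-208) = 176
Since det(O) ≠ 0, rank(O) = 3 and the system is completely observable.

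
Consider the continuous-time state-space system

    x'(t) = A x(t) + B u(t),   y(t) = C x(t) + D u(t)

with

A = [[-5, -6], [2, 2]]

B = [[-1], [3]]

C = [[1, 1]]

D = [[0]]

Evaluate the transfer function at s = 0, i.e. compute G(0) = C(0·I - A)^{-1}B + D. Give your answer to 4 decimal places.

G(0) = C(-A)^{-1}B + D = -C A^{-1} B + D.
det A = 2, so A^{-1} = (1/2)·adj(A) = [[1, 3], [-1, -5/2]]
A^{-1} B = [8, -13/2]^T
C A^{-1} B = 3/2
G(0) = D - C A^{-1} B = 0 - (3/2) = -3/2 ≈ -1.5000

-1.5000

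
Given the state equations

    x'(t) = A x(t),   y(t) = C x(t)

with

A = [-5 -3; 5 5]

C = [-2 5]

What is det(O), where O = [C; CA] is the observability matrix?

CA = [[35, 31]]
Observability matrix O = [C; CA] = [[-2, 5], [35, 31]]
det(O) = (-2)·31 - 5·35 = -62 - 175 = -237
Since det(O) ≠ 0, rank(O) = 2 and the system is completely observable.

-237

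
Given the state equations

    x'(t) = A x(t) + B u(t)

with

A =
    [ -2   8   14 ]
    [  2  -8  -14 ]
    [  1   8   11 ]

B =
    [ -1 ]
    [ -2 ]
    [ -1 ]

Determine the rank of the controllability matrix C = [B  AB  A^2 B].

AB = [[-28], [28], [-28]]
A^2B = [[-112], [112], [-112]]
Controllability matrix C = [B  AB  A^2B] = [[-1, -28, -112], [-2, 28, 112], [-1, -28, -112]]
The rows r1, r2, r3 of C are linearly dependent: -r1 + r3 = 0 (check each entry), so rank(C) ≤ 2.
The 2×2 minor from rows 1, 2, columns 1, 2 is (-1)·28 - (-28)·(-2) = -28 - 56 = -84 ≠ 0, so rank(C) = 2.
rank(C) = 2 < n = 3, so the pair (A, B) is not completely controllable.

2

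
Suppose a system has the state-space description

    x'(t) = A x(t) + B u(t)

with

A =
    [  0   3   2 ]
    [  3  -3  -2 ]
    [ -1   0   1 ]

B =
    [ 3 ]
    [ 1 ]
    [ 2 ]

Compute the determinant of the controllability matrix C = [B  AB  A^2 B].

277

AB = [[7], [2], [-1]]
A^2B = [[4], [17], [-8]]
Controllability matrix C = [B  AB  A^2B] = [[3, 7, 4], [1, 2, 17], [2, -1, -8]]
Expanding along the first row, det(C) = 3·(2·(-8) - 17·(-1)) - 7·(1·(-8) - 17·2) + 4·(1·(-1) - 2·2) = 3·1 - 7·(-42) + 4·(-5) = 277
Since det(C) ≠ 0, rank(C) = 3 and the system is completely controllable.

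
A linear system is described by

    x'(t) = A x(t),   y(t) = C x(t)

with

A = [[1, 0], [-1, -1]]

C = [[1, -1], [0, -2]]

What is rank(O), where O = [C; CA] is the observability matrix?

2

CA = [[2, 1], [2, 2]]
Observability matrix O = [C; CA] = [[1, -1], [0, -2], [2, 1], [2, 2]]
Take the 2×2 submatrix of O formed by rows 1, 2: [[1, -1], [0, -2]]. Its determinant is 1·(-2) - (-1)·0 = -2 - 0 = -2 ≠ 0.
So rank(O) ≥ 2; since O has 2 columns, rank(O) = 2.
rank(O) = 2 = n, so the pair (A, C) is completely observable.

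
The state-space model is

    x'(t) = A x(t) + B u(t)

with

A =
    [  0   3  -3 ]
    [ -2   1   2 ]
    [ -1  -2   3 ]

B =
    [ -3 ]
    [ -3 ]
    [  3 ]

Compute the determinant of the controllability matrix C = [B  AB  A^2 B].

-2187

AB = [[-18], [9], [18]]
A^2B = [[-27], [81], [54]]
Controllability matrix C = [B  AB  A^2B] = [[-3, -18, -27], [-3, 9, 81], [3, 18, 54]]
Expanding along the first row, det(C) = (-3)·(9·54 - 81·18) - (-18)·((-3)·54 - 81·3) + (-27)·((-3)·18 - 9·3) = (-3)·(-972) - (-18)·(-405) + (-27)·(-81) = -2187
Since det(C) ≠ 0, rank(C) = 3 and the system is completely controllable.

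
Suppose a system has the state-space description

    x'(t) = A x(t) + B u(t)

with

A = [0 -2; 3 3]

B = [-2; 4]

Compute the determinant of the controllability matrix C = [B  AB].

AB = [[-8], [6]]
Controllability matrix C = [B  AB] = [[-2, -8], [4, 6]]
det(C) = (-2)·6 - (-8)·4 = -12 - (-32) = 20
Since det(C) ≠ 0, rank(C) = 2 and the system is completely controllable.

20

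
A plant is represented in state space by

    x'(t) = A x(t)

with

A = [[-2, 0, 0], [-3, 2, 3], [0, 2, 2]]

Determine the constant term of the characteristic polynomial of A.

Expand det(sI - A) for the 3×3 matrix.
p(s) = s^3 - 2s^2 - 10s - 4.
(Check: constant term = det(-A) = (-1)^3 det A = -4; coefficient of s^2 = -tr A = -2.)
The constant term is -4.

-4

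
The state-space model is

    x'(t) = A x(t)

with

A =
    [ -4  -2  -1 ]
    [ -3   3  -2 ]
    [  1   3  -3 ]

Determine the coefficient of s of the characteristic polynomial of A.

Expand det(sI - A) for the 3×3 matrix.
p(s) = s^3 + 4s^2 - 8s - 46.
(Check: constant term = det(-A) = (-1)^3 det A = -46; coefficient of s^2 = -tr A = 4.)
The coefficient of s is -8.

-8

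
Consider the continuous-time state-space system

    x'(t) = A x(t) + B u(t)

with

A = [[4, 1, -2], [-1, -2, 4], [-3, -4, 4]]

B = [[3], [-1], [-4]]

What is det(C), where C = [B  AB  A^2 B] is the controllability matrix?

AB = [[19], [-17], [-21]]
A^2B = [[101], [-69], [-73]]
Controllability matrix C = [B  AB  A^2B] = [[3, 19, 101], [-1, -17, -69], [-4, -21, -73]]
Expanding along the first row, det(C) = 3·((-17)·(-73) - (-69)·(-21)) - 19·((-1)·(-73) - (-69)·(-4)) + 101·((-1)·(-21) - (-17)·(-4)) = 3·(-208) - 19·(-203) + 101·(-47) = -1514
Since det(C) ≠ 0, rank(C) = 3 and the system is completely controllable.

-1514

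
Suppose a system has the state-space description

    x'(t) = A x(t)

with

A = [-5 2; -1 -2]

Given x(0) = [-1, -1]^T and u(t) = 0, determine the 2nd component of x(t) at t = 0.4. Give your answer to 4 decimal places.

-0.3012

det(sI - A) = s^2 - (tr A)s + det A, with tr A = (-5) + (-2) = -7 and det A = (-5)·(-2) - 2·(-1) = 10 - (-2) = 12.
So p(s) = det(sI - A) = s^2 + 7s + 12.
Factor s^2 + 7s + 12: two numbers with sum -7 and product 12 are -3 and -4, so s^2 + 7s + 12 = (s + 3)(s + 4).
Hence p(s) = (s + 3) (s + 4), with roots -4, -3.
The eigenvalues -4, -3 are distinct and real, so A is diagonalisable and x(t) = e^{At} x(0) = V diag(e^{λ_i t}) V^{-1} x(0), where the columns of V are the eigenvectors.
λ = -4: A - (-4)I = [[-1, 2], [-1, 2]]. Row 1 gives (-1)·v1 + 2·v2 = 0, so take v_1 = [-2, -1]^T.
λ = -3: A - (-3)I = [[-2, 2], [-1, 1]]. Row 1 gives (-2)·v1 + 2·v2 = 0, so take v_2 = [1, 1]^T.
V = [v_1 v_2] = [[-2, 1], [-1, 1]] has det V = -1, so V^{-1} = adj(V)/det V = [[-1, 1], [-1, 2]].
Modal coordinates z(0) = V^{-1} x(0): (-1)·(-1) + 1·(-1) = 0; (-1)·(-1) + 2·(-1) = -1; so z(0) = [0, -1]^T.
x_2(t) = Σ_i (v_i)_2 · z_i(0) · e^{λ_i t} (row 2 of V times the modal terms).
x_2(0.4) = (-1)·0·e^{-4·0.4} + 1·(-1)·e^{-3·0.4} = 0·0.201897 + (-1)·0.301194 = -0.3012.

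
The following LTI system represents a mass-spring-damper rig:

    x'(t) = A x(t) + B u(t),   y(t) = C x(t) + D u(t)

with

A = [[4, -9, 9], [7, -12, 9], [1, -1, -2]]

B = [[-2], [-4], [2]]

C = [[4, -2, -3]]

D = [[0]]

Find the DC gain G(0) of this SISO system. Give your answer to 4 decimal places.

3.7333

G(0) = C(-A)^{-1}B + D = -C A^{-1} B + D.
det A = -30, so A^{-1} = (1/-30)·adj(A) = [[-11/10, 9/10, -9/10], [-23/30, 17/30, -9/10], [-1/6, 1/6, -1/2]]
A^{-1} B = [-16/5, -38/15, -4/3]^T
C A^{-1} B = -56/15
G(0) = D - C A^{-1} B = 0 - (-56/15) = 56/15 ≈ 3.7333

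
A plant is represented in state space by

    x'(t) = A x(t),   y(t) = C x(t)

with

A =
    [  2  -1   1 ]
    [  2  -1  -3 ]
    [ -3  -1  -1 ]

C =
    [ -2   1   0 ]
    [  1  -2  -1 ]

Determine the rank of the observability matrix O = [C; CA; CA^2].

CA = [[-2, 1, -5], [1, 2, 8]]
CA^2 = [[13, 6, 0], [-18, -11, -13]]
Observability matrix O = [C; CA; CA^2] = [[-2, 1, 0], [1, -2, -1], [-2, 1, -5], [1, 2, 8], [13, 6, 0], [-18, -11, -13]]
Take the 3×3 submatrix of O formed by rows 1, 2, 3: [[-2, 1, 0], [1, -2, -1], [-2, 1, -5]]. Its determinant is (-2)·((-2)·(-5) - (-1)·1) - 1·(1·(-5) - (-1)·(-2)) + 0·(1·1 - (-2)·(-2)) = (-2)·11 - 1·(-7) + 0·(-3) = -15 ≠ 0.
So rank(O) ≥ 3; since O has 3 columns, rank(O) = 3.
rank(O) = 3 = n, so the pair (A, C) is completely observable.

3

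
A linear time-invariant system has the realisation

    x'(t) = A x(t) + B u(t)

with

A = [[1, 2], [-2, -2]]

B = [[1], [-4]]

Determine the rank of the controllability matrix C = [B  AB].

AB = [[-7], [6]]
Controllability matrix C = [B  AB] = [[1, -7], [-4, 6]]
det(C) = 1·6 - (-7)·(-4) = 6 - 28 = -22 ≠ 0, so rank(C) = 2.
rank(C) = 2 = n, so the pair (A, B) is completely controllable.

2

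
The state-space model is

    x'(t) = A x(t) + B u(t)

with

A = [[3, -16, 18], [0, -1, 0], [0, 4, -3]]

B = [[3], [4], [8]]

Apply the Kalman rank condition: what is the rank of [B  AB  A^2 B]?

2

AB = [[89], [-4], [-8]]
A^2B = [[187], [4], [8]]
Controllability matrix C = [B  AB  A^2B] = [[3, 89, 187], [4, -4, 4], [8, -8, 8]]
The rows r1, r2, r3 of C are linearly dependent: -2·r2 + r3 = 0 (check each entry), so rank(C) ≤ 2.
The 2×2 minor from rows 1, 2, columns 1, 2 is 3·(-4) - 89·4 = -12 - 356 = -368 ≠ 0, so rank(C) = 2.
rank(C) = 2 < n = 3, so the pair (A, B) is not completely controllable.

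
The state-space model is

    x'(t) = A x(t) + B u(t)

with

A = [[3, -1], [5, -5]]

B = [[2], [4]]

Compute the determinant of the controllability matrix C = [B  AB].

-28

AB = [[2], [-10]]
Controllability matrix C = [B  AB] = [[2, 2], [4, -10]]
det(C) = 2·(-10) - 2·4 = -20 - 8 = -28
Since det(C) ≠ 0, rank(C) = 2 and the system is completely controllable.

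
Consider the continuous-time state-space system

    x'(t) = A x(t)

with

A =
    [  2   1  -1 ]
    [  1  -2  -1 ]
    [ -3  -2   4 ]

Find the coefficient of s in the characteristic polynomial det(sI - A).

-10

Expand det(sI - A) for the 3×3 matrix.
p(s) = s^3 - 4s^2 - 10s + 13.
(Check: constant term = det(-A) = (-1)^3 det A = 13; coefficient of s^2 = -tr A = -4.)
The coefficient of s is -10.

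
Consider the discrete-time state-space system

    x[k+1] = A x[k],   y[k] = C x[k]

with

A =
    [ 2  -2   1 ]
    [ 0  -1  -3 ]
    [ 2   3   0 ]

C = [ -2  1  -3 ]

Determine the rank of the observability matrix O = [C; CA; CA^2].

3

CA = [[-10, -6, -5]]
CA^2 = [[-30, 11, 8]]
Observability matrix O = [C; CA; CA^2] = [[-2, 1, -3], [-10, -6, -5], [-30, 11, 8]]
det(O) = (-2)·((-6)·8 - (-5)·11) - 1·((-10)·8 - (-5)·(-30)) + (-3)·((-10)·11 - (-6)·(-30)) = (-2)·7 - 1·(-230) + (-3)·(-290) = 1086 ≠ 0, so rank(O) = 3.
rank(O) = 3 = n, so the pair (A, C) is completely observable.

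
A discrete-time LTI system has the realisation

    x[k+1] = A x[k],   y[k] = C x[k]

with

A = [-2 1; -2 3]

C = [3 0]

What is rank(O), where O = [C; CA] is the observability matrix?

CA = [[-6, 3]]
Observability matrix O = [C; CA] = [[3, 0], [-6, 3]]
det(O) = 3·3 - 0·(-6) = 9 - 0 = 9 ≠ 0, so rank(O) = 2.
rank(O) = 2 = n, so the pair (A, C) is completely observable.

2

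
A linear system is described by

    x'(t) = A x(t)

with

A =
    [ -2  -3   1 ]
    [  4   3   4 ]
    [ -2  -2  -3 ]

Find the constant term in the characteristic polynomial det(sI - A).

12

Expand det(sI - A) for the 3×3 matrix.
p(s) = s^3 + 2s^2 + 13s + 12.
(Check: constant term = det(-A) = (-1)^3 det A = 12; coefficient of s^2 = -tr A = 2.)
The constant term is 12.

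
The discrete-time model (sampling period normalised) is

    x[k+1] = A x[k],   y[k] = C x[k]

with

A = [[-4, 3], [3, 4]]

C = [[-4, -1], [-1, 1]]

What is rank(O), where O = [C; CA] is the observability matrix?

2

CA = [[13, -16], [7, 1]]
Observability matrix O = [C; CA] = [[-4, -1], [-1, 1], [13, -16], [7, 1]]
Take the 2×2 submatrix of O formed by rows 1, 2: [[-4, -1], [-1, 1]]. Its determinant is (-4)·1 - (-1)·(-1) = -4 - 1 = -5 ≠ 0.
So rank(O) ≥ 2; since O has 2 columns, rank(O) = 2.
rank(O) = 2 = n, so the pair (A, C) is completely observable.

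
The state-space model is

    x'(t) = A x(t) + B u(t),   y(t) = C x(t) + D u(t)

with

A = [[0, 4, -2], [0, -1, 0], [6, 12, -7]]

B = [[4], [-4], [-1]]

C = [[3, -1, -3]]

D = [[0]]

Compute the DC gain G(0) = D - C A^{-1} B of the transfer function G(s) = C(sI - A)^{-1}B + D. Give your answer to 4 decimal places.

25.5000

G(0) = C(-A)^{-1}B + D = -C A^{-1} B + D.
det A = -12, so A^{-1} = (1/-12)·adj(A) = [[-7/12, -1/3, 1/6], [0, -1, 0], [-1/2, -2, 0]]
A^{-1} B = [-7/6, 4, 6]^T
C A^{-1} B = -51/2
G(0) = D - C A^{-1} B = 0 - (-51/2) = 51/2 ≈ 25.5000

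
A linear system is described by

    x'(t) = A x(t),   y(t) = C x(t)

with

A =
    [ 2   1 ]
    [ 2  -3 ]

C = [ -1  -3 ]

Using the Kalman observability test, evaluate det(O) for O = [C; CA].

CA = [[-8, 8]]
Observability matrix O = [C; CA] = [[-1, -3], [-8, 8]]
det(O) = (-1)·8 - (-3)·(-8) = -8 - 24 = -32
Since det(O) ≠ 0, rank(O) = 2 and the system is completely observable.

-32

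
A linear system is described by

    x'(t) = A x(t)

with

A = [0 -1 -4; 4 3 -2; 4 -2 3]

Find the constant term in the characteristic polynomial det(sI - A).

Expand det(sI - A) for the 3×3 matrix.
p(s) = s^3 - 6s^2 + 25s - 100.
(Check: constant term = det(-A) = (-1)^3 det A = -100; coefficient of s^2 = -tr A = -6.)
The constant term is -100.

-100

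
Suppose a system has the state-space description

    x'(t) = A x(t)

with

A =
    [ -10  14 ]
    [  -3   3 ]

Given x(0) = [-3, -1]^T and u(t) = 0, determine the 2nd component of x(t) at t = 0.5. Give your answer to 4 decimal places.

det(sI - A) = s^2 - (tr A)s + det A, with tr A = (-10) + 3 = -7 and det A = (-10)·3 - 14·(-3) = -30 - (-42) = 12.
So p(s) = det(sI - A) = s^2 + 7s + 12.
Factor s^2 + 7s + 12: two numbers with sum -7 and product 12 are -3 and -4, so s^2 + 7s + 12 = (s + 3)(s + 4).
Hence p(s) = (s + 3) (s + 4), with roots -4, -3.
The eigenvalues -4, -3 are distinct and real, so A is diagonalisable and x(t) = e^{At} x(0) = V diag(e^{λ_i t}) V^{-1} x(0), where the columns of V are the eigenvectors.
λ = -4: A - (-4)I = [[-6, 14], [-3, 7]]. Row 1 gives (-6)·v1 + 14·v2 = 0, so take v_1 = [-7, -3]^T.
λ = -3: A - (-3)I = [[-7, 14], [-3, 6]]. Row 1 gives (-7)·v1 + 14·v2 = 0, so take v_2 = [2, 1]^T.
V = [v_1 v_2] = [[-7, 2], [-3, 1]] has det V = -1, so V^{-1} = adj(V)/det V = [[-1, 2], [-3, 7]].
Modal coordinates z(0) = V^{-1} x(0): (-1)·(-3) + 2·(-1) = 1; (-3)·(-3) + 7·(-1) = 2; so z(0) = [1, 2]^T.
x_2(t) = Σ_i (v_i)_2 · z_i(0) · e^{λ_i t} (row 2 of V times the modal terms).
x_2(0.5) = (-3)·1·e^{-4·0.5} + 1·2·e^{-3·0.5} = (-3)·0.135335 + 2·0.223130 = 0.0403.

0.0403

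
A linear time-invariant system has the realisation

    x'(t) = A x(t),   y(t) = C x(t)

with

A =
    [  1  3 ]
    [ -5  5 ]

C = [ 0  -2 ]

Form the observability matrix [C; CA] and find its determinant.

CA = [[10, -10]]
Observability matrix O = [C; CA] = [[0, -2], [10, -10]]
det(O) = 0·(-10) - (-2)·10 = 0 - (-20) = 20
Since det(O) ≠ 0, rank(O) = 2 and the system is completely observable.

20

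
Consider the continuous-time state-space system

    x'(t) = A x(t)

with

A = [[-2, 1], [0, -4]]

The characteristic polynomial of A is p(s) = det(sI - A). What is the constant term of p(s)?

8

For a 2×2 matrix, det(sI - A) = s^2 - (tr A)s + det A.
tr A = -6, det A = 8.
So p(s) = s^2 + 6s + 8.
The constant term is 8.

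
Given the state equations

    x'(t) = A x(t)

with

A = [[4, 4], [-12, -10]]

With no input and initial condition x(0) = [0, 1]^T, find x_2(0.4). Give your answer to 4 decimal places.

-0.5404

det(sI - A) = s^2 - (tr A)s + det A, with tr A = 4 + (-10) = -6 and det A = 4·(-10) - 4·(-12) = -40 - (-48) = 8.
So p(s) = det(sI - A) = s^2 + 6s + 8.
Factor s^2 + 6s + 8: two numbers with sum -6 and product 8 are -2 and -4, so s^2 + 6s + 8 = (s + 2)(s + 4).
Hence p(s) = (s + 2) (s + 4), with roots -4, -2.
The eigenvalues -4, -2 are distinct and real, so A is diagonalisable and x(t) = e^{At} x(0) = V diag(e^{λ_i t}) V^{-1} x(0), where the columns of V are the eigenvectors.
λ = -4: A - (-4)I = [[8, 4], [-12, -6]]. Row 1 gives 8·v1 + 4·v2 = 0, so take v_1 = [-1, 2]^T.
λ = -2: A - (-2)I = [[6, 4], [-12, -8]]. Row 1 gives 6·v1 + 4·v2 = 0, so take v_2 = [-2, 3]^T.
V = [v_1 v_2] = [[-1, -2], [2, 3]] has det V = 1, so V^{-1} = adj(V)/det V = [[3, 2], [-2, -1]].
Modal coordinates z(0) = V^{-1} x(0): 3·0 + 2·1 = 2; (-2)·0 + (-1)·1 = -1; so z(0) = [2, -1]^T.
x_2(t) = Σ_i (v_i)_2 · z_i(0) · e^{λ_i t} (row 2 of V times the modal terms).
x_2(0.4) = 2·2·e^{-4·0.4} + 3·(-1)·e^{-2·0.4} = 4·0.201897 + (-3)·0.449329 = -0.5404.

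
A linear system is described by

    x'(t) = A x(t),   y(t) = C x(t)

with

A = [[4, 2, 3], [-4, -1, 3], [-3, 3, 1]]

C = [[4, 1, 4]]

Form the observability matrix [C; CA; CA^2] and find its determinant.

CA = [[0, 19, 19]]
CA^2 = [[-133, 38, 76]]
Observability matrix O = [C; CA; CA^2] = [[4, 1, 4], [0, 19, 19], [-133, 38, 76]]
Expanding along the first row, det(O) = 4·(19·76 - 19·38) - 1·(0·76 - 19·(-133)) + 4·(0·38 - 19·(-133)) = 4·722 - 1·2527 + 4·2527 = 10469
Since det(O) ≠ 0, rank(O) = 3 and the system is completely observable.

10469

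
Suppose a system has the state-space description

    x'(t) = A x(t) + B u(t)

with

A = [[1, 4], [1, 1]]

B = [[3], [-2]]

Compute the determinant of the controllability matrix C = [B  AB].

AB = [[-5], [1]]
Controllability matrix C = [B  AB] = [[3, -5], [-2, 1]]
det(C) = 3·1 - (-5)·(-2) = 3 - 10 = -7
Since det(C) ≠ 0, rank(C) = 2 and the system is completely controllable.

-7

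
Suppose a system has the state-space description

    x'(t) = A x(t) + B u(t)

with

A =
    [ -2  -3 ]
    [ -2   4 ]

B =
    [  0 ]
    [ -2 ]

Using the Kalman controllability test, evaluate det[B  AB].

12

AB = [[6], [-8]]
Controllability matrix C = [B  AB] = [[0, 6], [-2, -8]]
det(C) = 0·(-8) - 6·(-2) = 0 - (-12) = 12
Since det(C) ≠ 0, rank(C) = 2 and the system is completely controllable.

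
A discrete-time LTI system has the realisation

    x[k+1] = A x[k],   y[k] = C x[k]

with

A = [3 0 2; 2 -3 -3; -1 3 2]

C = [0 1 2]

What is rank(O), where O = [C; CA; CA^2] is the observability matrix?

CA = [[0, 3, 1]]
CA^2 = [[5, -6, -7]]
Observability matrix O = [C; CA; CA^2] = [[0, 1, 2], [0, 3, 1], [5, -6, -7]]
det(O) = 0·(3·(-7) - 1·(-6)) - 1·(0·(-7) - 1·5) + 2·(0·(-6) - 3·5) = 0·(-15) - 1·(-5) + 2·(-15) = -25 ≠ 0, so rank(O) = 3.
rank(O) = 3 = n, so the pair (A, C) is completely observable.

3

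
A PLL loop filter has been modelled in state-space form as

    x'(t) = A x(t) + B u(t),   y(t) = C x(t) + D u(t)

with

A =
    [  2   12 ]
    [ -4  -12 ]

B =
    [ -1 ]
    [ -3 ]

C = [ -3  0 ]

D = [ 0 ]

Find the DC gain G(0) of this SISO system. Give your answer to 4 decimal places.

6.0000

G(0) = C(-A)^{-1}B + D = -C A^{-1} B + D.
det A = 24, so A^{-1} = (1/24)·adj(A) = [[-1/2, -1/2], [1/6, 1/12]]
A^{-1} B = [2, -5/12]^T
C A^{-1} B = -6
G(0) = D - C A^{-1} B = 0 - (-6) = 6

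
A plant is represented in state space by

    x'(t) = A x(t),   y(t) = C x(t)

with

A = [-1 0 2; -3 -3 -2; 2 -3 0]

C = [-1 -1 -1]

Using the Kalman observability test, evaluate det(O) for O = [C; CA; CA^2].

CA = [[2, 6, 0]]
CA^2 = [[-20, -18, -8]]
Observability matrix O = [C; CA; CA^2] = [[-1, -1, -1], [2, 6, 0], [-20, -18, -8]]
Expanding along the first row, det(O) = (-1)·(6·(-8) - 0·(-18)) - (-1)·(2·(-8) - 0·(-20)) + (-1)·(2·(-18) - 6·(-20)) = (-1)·(-48) - (-1)·(-16) + (-1)·84 = -52
Since det(O) ≠ 0, rank(O) = 3 and the system is completely observable.

-52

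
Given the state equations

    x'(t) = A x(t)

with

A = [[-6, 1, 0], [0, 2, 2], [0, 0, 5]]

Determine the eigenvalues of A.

det(sI - A) = s^3 - (tr A)s^2 + (M11 + M22 + M33)s - det A, where Mii is the 2×2 principal minor of A obtained by deleting row i and column i.
tr A = (-6) + 2 + 5 = 1; M11 = 2·5 - 2·0 = 10 - 0 = 10; M22 = (-6)·5 - 0·0 = -30 - 0 = -30; M33 = (-6)·2 - 1·0 = -12 - 0 = -12; sum of minors = -32.
det A = (-6)·(2·5 - 2·0) - 1·(0·5 - 2·0) + 0·(0·0 - 2·0) = (-6)·10 - 1·0 + 0·0 = -60.
So p(s) = det(sI - A) = s^3 - s^2 - 32s + 60.
Rational-root test: any integer root divides 60. Testing small divisors, s = 2 works: p(2) = 8 + (-4) + (-64) + 60 = 0, so (s - 2) is a factor.
Dividing, p(s) = (s - 2)(s^2 + s - 30).
Factor s^2 + s - 30: two numbers with sum -1 and product -30 are 5 and -6, so s^2 + s - 30 = (s - 5)(s + 6).
Hence p(s) = (s - 5) (s - 2) (s + 6), with roots -6, 2, 5.
At least one eigenvalue has non-negative real part, so the system is not asymptotically stable.

-6, 2, 5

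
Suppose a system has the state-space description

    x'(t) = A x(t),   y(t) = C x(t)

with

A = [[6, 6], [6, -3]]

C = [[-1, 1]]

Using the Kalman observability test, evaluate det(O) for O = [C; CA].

9

CA = [[0, -9]]
Observability matrix O = [C; CA] = [[-1, 1], [0, -9]]
det(O) = (-1)·(-9) - 1·0 = 9 - 0 = 9
Since det(O) ≠ 0, rank(O) = 2 and the system is completely observable.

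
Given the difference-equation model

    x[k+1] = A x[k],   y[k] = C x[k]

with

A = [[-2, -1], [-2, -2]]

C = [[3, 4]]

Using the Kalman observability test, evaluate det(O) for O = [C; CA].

CA = [[-14, -11]]
Observability matrix O = [C; CA] = [[3, 4], [-14, -11]]
det(O) = 3·(-11) - 4·(-14) = -33 - (-56) = 23
Since det(O) ≠ 0, rank(O) = 2 and the system is completely observable.

23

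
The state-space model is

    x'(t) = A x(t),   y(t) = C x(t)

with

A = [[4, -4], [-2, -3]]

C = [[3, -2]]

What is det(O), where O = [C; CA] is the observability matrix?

CA = [[16, -6]]
Observability matrix O = [C; CA] = [[3, -2], [16, -6]]
det(O) = 3·(-6) - (-2)·16 = -18 - (-32) = 14
Since det(O) ≠ 0, rank(O) = 2 and the system is completely observable.

14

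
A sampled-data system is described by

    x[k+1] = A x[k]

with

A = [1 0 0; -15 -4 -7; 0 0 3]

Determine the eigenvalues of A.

-4, 1, 3

det(zI - A) = z^3 - (tr A)z^2 + (M11 + M22 + M33)z - det A, where Mii is the 2×2 principal minor of A obtained by deleting row i and column i.
tr A = 1 + (-4) + 3 = 0; M11 = (-4)·3 - (-7)·0 = -12 - 0 = -12; M22 = 1·3 - 0·0 = 3 - 0 = 3; M33 = 1·(-4) - 0·(-15) = -4 - 0 = -4; sum of minors = -13.
det A = 1·((-4)·3 - (-7)·0) - 0·((-15)·3 - (-7)·0) + 0·((-15)·0 - (-4)·0) = 1·(-12) - 0·(-45) + 0·0 = -12.
So p(z) = det(zI - A) = z^3 - 13z + 12.
Rational-root test: any integer root divides 12. Testing small divisors, z = 1 works: p(1) = 1 + 0 + (-13) + 12 = 0, so (z - 1) is a factor.
Dividing, p(z) = (z - 1)(z^2 + z - 12).
Factor z^2 + z - 12: two numbers with sum -1 and product -12 are 3 and -4, so z^2 + z - 12 = (z - 3)(z + 4).
Hence p(z) = (z - 3) (z - 1) (z + 4), with roots -4, 1, 3.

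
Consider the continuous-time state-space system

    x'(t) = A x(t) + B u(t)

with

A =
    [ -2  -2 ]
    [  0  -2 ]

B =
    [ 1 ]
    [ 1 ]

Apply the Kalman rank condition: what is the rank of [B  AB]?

AB = [[-4], [-2]]
Controllability matrix C = [B  AB] = [[1, -4], [1, -2]]
det(C) = 1·(-2) - (-4)·1 = -2 - (-4) = 2 ≠ 0, so rank(C) = 2.
rank(C) = 2 = n, so the pair (A, B) is completely controllable.

2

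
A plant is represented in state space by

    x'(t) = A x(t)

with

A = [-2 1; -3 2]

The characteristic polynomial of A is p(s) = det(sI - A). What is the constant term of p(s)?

For a 2×2 matrix, det(sI - A) = s^2 - (tr A)s + det A.
tr A = 0, det A = -1.
So p(s) = s^2 - 1.
The constant term is -1.

-1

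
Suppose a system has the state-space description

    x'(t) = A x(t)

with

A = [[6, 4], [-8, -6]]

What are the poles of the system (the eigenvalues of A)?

det(sI - A) = s^2 - (tr A)s + det A, with tr A = 6 + (-6) = 0 and det A = 6·(-6) - 4·(-8) = -36 - (-32) = -4.
So p(s) = det(sI - A) = s^2 - 4.
Factor s^2 - 4: two numbers with sum 0 and product -4 are 2 and -2, so s^2 - 4 = (s - 2)(s + 2).
Hence p(s) = (s - 2) (s + 2), with roots -2, 2.
At least one eigenvalue has non-negative real part, so the system is not asymptotically stable.

-2, 2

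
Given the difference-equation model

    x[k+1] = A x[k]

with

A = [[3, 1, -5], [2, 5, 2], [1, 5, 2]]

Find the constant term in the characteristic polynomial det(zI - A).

27

Expand det(zI - A) for the 3×3 matrix.
p(z) = z^3 - 10z^2 + 24z + 27.
(Check: constant term = det(-A) = (-1)^3 det A = 27; coefficient of z^2 = -tr A = -10.)
The constant term is 27.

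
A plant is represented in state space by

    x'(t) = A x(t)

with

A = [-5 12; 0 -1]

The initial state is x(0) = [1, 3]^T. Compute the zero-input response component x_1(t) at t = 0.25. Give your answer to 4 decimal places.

det(sI - A) = s^2 - (tr A)s + det A, with tr A = (-5) + (-1) = -6 and det A = (-5)·(-1) - 12·0 = 5 - 0 = 5.
So p(s) = det(sI - A) = s^2 + 6s + 5.
Factor s^2 + 6s + 5: two numbers with sum -6 and product 5 are -1 and -5, so s^2 + 6s + 5 = (s + 1)(s + 5).
Hence p(s) = (s + 1) (s + 5), with roots -5, -1.
The eigenvalues -5, -1 are distinct and real, so A is diagonalisable and x(t) = e^{At} x(0) = V diag(e^{λ_i t}) V^{-1} x(0), where the columns of V are the eigenvectors.
λ = -5: A - (-5)I = [[0, 12], [0, 4]]. Row 1 gives 0·v1 + 12·v2 = 0, so take v_1 = [1, 0]^T.
λ = -1: A - (-1)I = [[-4, 12], [0, 0]]. Row 1 gives (-4)·v1 + 12·v2 = 0, so take v_2 = [-3, -1]^T.
V = [v_1 v_2] = [[1, -3], [0, -1]] has det V = -1, so V^{-1} = adj(V)/det V = [[1, -3], [0, -1]].
Modal coordinates z(0) = V^{-1} x(0): 1·1 + (-3)·3 = -8; 0·1 + (-1)·3 = -3; so z(0) = [-8, -3]^T.
x_1(t) = Σ_i (v_i)_1 · z_i(0) · e^{λ_i t} (row 1 of V times the modal terms).
x_1(0.25) = 1·(-8)·e^{-5·0.25} + (-3)·(-3)·e^{-1·0.25} = (-8)·0.286505 + 9·0.778801 = 4.7172.

4.7172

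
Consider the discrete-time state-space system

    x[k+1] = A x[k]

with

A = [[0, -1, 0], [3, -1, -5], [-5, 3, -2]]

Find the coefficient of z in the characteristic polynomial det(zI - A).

Expand det(zI - A) for the 3×3 matrix.
p(z) = z^3 + 3z^2 + 20z + 31.
(Check: constant term = det(-A) = (-1)^3 det A = 31; coefficient of z^2 = -tr A = 3.)
The coefficient of z is 20.

20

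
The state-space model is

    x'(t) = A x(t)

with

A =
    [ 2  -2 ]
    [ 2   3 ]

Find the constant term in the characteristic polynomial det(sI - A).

10

For a 2×2 matrix, det(sI - A) = s^2 - (tr A)s + det A.
tr A = 5, det A = 10.
So p(s) = s^2 - 5s + 10.
The constant term is 10.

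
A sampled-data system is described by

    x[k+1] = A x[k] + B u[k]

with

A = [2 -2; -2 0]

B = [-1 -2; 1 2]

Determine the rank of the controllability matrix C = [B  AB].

2

AB = [[-4, -8], [2, 4]]
Controllability matrix C = [B  AB] = [[-1, -2, -4, -8], [1, 2, 2, 4]]
Take the 2×2 submatrix of C formed by columns 1, 3: [[-1, -4], [1, 2]]. Its determinant is (-1)·2 - (-4)·1 = -2 - (-4) = 2 ≠ 0.
So rank(C) ≥ 2; since C has 2 rows, rank(C) = 2.
rank(C) = 2 = n, so the pair (A, B) is completely controllable.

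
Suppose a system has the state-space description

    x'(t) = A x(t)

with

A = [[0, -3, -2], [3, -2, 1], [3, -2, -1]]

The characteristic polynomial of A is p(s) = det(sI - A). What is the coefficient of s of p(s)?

19

Expand det(sI - A) for the 3×3 matrix.
p(s) = s^3 + 3s^2 + 19s + 18.
(Check: constant term = det(-A) = (-1)^3 det A = 18; coefficient of s^2 = -tr A = 3.)
The coefficient of s is 19.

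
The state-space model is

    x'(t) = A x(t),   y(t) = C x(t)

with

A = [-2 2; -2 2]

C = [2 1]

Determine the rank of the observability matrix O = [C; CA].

CA = [[-6, 6]]
Observability matrix O = [C; CA] = [[2, 1], [-6, 6]]
det(O) = 2·6 - 1·(-6) = 12 - (-6) = 18 ≠ 0, so rank(O) = 2.
rank(O) = 2 = n, so the pair (A, C) is completely observable.

2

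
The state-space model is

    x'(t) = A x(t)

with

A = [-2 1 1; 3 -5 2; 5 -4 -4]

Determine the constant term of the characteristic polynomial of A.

Expand det(sI - A) for the 3×3 matrix.
p(s) = s^3 + 11s^2 + 38s + 21.
(Check: constant term = det(-A) = (-1)^3 det A = 21; coefficient of s^2 = -tr A = 11.)
The constant term is 21.

21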